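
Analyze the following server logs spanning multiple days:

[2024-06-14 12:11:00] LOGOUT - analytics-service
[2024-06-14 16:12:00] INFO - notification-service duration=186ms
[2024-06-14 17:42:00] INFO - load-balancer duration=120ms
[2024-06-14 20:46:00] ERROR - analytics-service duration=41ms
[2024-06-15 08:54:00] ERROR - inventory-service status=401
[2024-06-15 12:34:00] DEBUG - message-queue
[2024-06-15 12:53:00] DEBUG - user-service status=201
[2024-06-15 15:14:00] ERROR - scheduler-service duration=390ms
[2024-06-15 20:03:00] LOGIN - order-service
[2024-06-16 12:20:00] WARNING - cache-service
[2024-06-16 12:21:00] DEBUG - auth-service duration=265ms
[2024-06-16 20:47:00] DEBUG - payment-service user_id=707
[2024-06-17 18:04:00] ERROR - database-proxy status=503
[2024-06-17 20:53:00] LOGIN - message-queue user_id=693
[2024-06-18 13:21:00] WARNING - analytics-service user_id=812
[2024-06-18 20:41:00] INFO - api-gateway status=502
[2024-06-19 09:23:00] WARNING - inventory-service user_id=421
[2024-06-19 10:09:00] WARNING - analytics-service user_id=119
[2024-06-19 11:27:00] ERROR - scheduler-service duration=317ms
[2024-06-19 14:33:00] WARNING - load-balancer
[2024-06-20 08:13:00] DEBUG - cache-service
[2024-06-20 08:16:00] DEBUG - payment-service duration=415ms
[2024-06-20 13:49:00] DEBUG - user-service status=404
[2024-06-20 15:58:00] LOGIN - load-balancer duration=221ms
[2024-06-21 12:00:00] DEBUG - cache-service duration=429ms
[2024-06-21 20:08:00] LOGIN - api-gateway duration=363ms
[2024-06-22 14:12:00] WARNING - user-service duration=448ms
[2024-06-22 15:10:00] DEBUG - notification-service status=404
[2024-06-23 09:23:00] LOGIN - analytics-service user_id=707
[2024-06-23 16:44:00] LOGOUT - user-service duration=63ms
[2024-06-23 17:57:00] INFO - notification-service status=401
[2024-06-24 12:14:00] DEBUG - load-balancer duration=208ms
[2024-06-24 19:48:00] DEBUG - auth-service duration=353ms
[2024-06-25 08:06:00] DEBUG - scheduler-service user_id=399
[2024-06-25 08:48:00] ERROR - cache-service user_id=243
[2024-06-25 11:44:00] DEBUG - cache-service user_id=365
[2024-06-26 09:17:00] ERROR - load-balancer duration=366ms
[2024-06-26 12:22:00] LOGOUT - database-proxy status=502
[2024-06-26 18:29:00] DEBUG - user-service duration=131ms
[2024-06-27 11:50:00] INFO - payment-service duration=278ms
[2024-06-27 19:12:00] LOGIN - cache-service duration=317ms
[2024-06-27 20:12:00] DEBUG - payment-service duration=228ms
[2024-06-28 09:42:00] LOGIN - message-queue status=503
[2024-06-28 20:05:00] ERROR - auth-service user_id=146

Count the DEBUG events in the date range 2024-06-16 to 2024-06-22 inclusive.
7

To filter by date range:

1. Date range: 2024-06-16 through 2024-06-22, both dates inclusive
2. Filter for DEBUG events whose date falls in this range
3. Count matching events: 7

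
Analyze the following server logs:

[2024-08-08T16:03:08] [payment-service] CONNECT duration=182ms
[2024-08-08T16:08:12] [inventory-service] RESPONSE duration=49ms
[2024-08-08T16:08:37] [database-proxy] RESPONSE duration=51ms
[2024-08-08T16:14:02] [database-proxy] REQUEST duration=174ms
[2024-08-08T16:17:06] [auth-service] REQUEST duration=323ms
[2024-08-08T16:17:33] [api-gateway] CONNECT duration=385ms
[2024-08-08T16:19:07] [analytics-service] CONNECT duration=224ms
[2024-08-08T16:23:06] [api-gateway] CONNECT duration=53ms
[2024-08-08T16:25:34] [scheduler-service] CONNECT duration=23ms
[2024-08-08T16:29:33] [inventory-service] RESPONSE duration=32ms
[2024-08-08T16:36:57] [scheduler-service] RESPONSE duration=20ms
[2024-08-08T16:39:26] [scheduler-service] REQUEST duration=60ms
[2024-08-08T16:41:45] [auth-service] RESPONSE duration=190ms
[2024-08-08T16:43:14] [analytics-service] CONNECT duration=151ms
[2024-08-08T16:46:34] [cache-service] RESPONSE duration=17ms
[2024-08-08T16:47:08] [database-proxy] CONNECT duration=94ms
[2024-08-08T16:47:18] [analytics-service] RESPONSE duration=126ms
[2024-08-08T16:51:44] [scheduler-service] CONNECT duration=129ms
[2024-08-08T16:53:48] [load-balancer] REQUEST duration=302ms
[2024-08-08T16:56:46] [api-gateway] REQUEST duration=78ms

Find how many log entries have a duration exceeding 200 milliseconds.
4

To count timeouts:

1. Threshold: 200ms
2. Extract duration from each log entry
3. Count entries where duration > 200
4. Timeout count: 4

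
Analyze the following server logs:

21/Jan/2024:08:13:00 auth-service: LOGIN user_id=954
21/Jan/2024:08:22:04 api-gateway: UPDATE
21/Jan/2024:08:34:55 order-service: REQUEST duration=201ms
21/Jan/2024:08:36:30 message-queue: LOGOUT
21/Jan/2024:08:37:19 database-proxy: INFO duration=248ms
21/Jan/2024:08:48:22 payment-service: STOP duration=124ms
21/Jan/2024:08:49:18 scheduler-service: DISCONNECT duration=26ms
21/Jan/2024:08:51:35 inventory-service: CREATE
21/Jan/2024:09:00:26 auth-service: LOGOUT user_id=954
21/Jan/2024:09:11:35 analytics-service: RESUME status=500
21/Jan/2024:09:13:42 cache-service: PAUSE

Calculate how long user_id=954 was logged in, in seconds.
2846

To calculate session duration:

1. Find LOGIN event for user_id=954: 21/Jan/2024:08:13:00
2. Find LOGOUT event for user_id=954: 21/Jan/2024:09:00:26
3. Session duration: 21/Jan/2024:09:00:26 - 21/Jan/2024:08:13:00 = 2846 seconds (47 minutes)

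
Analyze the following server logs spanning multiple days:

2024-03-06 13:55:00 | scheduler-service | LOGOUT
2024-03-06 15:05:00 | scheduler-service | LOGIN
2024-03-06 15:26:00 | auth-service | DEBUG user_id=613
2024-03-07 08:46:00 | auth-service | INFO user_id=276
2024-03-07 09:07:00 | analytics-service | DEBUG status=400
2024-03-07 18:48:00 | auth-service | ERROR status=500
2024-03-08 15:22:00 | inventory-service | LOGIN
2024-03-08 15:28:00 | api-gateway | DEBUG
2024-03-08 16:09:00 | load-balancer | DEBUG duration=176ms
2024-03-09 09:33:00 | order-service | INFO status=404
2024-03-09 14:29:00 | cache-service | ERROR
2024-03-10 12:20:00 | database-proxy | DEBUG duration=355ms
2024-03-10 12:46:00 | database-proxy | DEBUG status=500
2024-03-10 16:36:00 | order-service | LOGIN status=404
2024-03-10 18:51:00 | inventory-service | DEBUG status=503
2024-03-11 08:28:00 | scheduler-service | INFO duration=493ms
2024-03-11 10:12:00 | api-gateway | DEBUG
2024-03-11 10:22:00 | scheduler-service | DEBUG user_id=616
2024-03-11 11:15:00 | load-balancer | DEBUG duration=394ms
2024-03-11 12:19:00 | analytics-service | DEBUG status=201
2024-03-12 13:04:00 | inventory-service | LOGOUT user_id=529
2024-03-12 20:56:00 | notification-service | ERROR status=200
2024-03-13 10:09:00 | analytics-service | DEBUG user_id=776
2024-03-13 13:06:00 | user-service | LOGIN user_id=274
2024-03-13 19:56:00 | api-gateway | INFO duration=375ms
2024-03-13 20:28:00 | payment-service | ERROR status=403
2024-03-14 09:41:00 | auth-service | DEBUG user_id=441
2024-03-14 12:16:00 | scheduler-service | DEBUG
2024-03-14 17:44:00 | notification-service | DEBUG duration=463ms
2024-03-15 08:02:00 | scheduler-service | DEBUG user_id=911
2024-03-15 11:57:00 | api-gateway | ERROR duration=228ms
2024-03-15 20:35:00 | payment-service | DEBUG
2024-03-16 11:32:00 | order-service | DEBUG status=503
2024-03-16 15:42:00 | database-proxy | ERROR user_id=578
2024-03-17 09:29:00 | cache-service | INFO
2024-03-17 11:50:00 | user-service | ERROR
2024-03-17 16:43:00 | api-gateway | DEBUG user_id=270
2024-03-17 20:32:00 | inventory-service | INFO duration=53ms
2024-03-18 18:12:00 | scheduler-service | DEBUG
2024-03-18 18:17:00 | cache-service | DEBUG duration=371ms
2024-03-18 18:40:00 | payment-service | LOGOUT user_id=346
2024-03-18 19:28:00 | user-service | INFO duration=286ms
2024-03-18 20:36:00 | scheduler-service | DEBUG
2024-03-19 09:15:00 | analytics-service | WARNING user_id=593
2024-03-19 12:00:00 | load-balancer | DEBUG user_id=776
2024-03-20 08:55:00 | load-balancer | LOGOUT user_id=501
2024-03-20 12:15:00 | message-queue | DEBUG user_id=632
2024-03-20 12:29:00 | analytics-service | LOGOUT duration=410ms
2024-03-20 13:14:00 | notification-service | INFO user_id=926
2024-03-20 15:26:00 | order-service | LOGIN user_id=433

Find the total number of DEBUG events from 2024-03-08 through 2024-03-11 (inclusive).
9

To filter by date range:

1. Date range: 2024-03-08 through 2024-03-11, both dates inclusive
2. Filter for DEBUG events whose date falls in this range
3. Count matching events: 9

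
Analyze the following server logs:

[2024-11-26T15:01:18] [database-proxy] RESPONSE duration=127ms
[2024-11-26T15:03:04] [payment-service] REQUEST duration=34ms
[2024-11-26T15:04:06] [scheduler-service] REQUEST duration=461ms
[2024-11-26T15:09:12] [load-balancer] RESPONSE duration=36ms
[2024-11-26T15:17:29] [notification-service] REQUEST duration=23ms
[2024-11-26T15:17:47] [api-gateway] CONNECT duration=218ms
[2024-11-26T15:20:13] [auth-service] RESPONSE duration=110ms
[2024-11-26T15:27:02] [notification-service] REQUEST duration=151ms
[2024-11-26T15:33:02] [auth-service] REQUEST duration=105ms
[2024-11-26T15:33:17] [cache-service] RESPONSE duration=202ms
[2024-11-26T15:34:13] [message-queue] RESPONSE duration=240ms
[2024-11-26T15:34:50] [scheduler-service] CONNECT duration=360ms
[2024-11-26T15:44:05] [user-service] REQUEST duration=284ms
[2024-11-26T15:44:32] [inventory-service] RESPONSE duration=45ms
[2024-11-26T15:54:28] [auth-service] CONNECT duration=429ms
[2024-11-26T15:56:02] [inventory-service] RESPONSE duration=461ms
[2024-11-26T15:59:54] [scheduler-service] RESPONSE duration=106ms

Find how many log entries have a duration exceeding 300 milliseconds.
4

To count timeouts:

1. Threshold: 300ms
2. Extract duration from each log entry
3. Count entries where duration > 300
4. Timeout count: 4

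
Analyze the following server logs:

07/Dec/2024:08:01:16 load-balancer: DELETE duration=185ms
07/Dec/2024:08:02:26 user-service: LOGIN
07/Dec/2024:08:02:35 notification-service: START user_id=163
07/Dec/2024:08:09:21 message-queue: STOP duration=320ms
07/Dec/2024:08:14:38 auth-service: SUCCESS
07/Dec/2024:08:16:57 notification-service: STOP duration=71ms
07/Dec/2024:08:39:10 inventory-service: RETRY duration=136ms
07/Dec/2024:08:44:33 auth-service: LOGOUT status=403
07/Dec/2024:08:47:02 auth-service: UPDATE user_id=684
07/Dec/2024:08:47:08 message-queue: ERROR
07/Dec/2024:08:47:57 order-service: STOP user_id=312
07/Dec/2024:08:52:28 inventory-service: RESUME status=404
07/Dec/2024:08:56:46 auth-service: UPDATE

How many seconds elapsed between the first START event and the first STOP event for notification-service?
862

To find the time between events:

1. Locate the first START event for notification-service: 07/Dec/2024:08:02:35
2. Locate the first STOP event for notification-service: 07/Dec/2024:08:16:57
3. Calculate the difference: 07/Dec/2024:08:16:57 - 07/Dec/2024:08:02:35 = 862 seconds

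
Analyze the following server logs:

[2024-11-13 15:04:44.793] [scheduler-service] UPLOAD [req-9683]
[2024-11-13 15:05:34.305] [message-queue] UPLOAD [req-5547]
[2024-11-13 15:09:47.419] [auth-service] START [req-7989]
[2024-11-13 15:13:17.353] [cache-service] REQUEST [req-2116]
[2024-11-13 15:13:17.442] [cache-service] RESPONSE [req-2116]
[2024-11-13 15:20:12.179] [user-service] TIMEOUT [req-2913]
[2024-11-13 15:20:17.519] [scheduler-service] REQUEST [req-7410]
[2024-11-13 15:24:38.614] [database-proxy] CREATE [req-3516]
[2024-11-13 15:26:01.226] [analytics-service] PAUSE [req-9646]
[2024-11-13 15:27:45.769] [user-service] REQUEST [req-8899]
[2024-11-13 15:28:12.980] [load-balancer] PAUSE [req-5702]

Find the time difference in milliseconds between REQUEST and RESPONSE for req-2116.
89

To calculate latency:

1. Find REQUEST with id req-2116: 2024-11-13 15:13:17.353
2. Find RESPONSE with id req-2116: 2024-11-13 15:13:17.442
3. Latency: 2024-11-13 15:13:17.442 - 2024-11-13 15:13:17.353 = 89ms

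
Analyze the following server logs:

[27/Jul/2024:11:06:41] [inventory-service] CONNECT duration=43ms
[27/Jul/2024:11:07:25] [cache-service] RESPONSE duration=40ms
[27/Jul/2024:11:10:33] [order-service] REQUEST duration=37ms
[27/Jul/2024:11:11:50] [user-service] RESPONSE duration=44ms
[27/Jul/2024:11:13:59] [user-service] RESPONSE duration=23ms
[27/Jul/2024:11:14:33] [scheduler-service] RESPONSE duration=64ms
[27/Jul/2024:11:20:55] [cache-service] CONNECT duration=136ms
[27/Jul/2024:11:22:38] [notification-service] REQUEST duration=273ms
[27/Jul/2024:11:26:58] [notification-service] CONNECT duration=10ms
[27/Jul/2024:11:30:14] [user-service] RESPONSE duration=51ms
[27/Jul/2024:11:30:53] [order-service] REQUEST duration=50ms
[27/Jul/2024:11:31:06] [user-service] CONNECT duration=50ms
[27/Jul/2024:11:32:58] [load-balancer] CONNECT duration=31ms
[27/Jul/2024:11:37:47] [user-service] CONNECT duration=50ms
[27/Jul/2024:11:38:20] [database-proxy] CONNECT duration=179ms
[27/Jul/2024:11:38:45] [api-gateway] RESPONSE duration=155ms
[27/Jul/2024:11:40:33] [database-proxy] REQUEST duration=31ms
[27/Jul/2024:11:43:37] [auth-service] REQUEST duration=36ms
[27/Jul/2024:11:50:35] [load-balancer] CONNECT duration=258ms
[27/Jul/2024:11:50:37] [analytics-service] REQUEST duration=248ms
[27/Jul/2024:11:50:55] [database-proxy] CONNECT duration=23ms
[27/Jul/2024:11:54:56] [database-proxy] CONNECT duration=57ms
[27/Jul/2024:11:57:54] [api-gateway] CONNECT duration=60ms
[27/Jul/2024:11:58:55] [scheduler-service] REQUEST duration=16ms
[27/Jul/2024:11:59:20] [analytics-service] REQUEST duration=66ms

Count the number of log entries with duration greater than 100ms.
6

To count timeouts:

1. Threshold: 100ms
2. Extract duration from each log entry
3. Count entries where duration > 100
4. Timeout count: 6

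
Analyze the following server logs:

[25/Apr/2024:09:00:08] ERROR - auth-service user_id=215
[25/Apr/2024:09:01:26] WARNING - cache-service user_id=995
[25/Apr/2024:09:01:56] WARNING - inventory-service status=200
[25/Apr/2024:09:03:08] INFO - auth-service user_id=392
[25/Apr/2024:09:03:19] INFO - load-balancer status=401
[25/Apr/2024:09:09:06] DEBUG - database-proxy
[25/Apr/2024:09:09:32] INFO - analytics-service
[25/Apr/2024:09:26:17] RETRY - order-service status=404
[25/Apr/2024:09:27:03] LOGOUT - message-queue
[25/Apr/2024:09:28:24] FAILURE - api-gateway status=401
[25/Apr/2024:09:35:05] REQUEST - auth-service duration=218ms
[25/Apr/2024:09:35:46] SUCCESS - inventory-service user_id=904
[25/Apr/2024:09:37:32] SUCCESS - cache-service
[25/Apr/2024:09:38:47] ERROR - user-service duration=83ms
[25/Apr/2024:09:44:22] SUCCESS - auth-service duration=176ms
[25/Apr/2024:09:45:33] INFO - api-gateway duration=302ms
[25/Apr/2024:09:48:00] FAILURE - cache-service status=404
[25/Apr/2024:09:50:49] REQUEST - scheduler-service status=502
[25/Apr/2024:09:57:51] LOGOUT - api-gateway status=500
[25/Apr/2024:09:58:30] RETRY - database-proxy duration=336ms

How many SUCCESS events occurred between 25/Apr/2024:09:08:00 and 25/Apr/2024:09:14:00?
0

To count events in the time window:

1. Window boundaries: 25/Apr/2024:09:08:00 to 25/Apr/2024:09:14:00
2. Filter for SUCCESS events within this window
3. Count matching events: 0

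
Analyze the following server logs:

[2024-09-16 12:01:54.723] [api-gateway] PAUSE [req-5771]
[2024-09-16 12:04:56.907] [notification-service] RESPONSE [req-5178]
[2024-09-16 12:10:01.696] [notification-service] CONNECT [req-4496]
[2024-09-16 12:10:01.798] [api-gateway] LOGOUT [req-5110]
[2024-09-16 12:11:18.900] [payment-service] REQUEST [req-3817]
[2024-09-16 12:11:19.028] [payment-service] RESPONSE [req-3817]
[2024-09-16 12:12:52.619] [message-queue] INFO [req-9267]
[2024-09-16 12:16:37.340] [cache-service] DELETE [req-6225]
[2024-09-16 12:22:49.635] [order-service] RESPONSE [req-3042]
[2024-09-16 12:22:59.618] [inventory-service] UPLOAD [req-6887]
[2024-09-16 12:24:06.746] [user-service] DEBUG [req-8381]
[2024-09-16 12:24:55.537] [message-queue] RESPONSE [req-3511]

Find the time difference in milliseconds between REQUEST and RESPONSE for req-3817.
128

To calculate latency:

1. Find REQUEST with id req-3817: 2024-09-16 12:11:18.900
2. Find RESPONSE with id req-3817: 2024-09-16 12:11:19.028
3. Latency: 2024-09-16 12:11:19.028 - 2024-09-16 12:11:18.900 = 128ms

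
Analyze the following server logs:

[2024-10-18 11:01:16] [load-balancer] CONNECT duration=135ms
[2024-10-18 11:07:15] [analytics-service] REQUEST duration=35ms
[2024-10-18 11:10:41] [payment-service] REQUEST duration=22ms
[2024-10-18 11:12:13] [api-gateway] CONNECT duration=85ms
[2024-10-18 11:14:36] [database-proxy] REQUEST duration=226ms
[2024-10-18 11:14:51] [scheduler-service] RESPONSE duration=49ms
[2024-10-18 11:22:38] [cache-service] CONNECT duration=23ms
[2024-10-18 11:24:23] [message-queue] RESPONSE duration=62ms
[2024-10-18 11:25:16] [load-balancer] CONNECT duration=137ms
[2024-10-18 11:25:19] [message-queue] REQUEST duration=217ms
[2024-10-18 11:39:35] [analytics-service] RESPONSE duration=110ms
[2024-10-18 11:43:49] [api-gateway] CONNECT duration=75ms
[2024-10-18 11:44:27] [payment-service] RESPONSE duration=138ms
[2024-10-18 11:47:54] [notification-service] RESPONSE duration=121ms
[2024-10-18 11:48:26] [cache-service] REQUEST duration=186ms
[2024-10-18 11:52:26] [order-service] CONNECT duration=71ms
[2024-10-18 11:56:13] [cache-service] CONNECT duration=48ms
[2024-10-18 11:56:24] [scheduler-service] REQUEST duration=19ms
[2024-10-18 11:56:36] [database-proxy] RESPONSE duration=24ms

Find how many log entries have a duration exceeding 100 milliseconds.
8

To count timeouts:

1. Threshold: 100ms
2. Extract duration from each log entry
3. Count entries where duration > 100
4. Timeout count: 8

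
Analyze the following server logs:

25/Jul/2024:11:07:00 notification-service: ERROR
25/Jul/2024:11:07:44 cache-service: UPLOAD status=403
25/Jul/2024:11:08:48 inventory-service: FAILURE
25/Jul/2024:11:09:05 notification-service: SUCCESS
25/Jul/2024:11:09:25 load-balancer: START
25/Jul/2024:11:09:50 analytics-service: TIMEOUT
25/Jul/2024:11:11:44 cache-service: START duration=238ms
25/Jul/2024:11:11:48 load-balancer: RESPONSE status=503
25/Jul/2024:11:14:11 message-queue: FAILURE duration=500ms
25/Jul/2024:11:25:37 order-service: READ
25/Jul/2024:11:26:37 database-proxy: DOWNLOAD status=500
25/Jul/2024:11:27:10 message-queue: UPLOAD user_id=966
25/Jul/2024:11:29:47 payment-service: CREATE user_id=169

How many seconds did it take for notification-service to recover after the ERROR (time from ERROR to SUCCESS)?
125

To calculate recovery time:

1. Find ERROR event for notification-service: 25/Jul/2024:11:07:00
2. Find next SUCCESS event for notification-service: 25/Jul/2024:11:09:05
3. Recovery time: 25/Jul/2024:11:09:05 - 25/Jul/2024:11:07:00 = 125 seconds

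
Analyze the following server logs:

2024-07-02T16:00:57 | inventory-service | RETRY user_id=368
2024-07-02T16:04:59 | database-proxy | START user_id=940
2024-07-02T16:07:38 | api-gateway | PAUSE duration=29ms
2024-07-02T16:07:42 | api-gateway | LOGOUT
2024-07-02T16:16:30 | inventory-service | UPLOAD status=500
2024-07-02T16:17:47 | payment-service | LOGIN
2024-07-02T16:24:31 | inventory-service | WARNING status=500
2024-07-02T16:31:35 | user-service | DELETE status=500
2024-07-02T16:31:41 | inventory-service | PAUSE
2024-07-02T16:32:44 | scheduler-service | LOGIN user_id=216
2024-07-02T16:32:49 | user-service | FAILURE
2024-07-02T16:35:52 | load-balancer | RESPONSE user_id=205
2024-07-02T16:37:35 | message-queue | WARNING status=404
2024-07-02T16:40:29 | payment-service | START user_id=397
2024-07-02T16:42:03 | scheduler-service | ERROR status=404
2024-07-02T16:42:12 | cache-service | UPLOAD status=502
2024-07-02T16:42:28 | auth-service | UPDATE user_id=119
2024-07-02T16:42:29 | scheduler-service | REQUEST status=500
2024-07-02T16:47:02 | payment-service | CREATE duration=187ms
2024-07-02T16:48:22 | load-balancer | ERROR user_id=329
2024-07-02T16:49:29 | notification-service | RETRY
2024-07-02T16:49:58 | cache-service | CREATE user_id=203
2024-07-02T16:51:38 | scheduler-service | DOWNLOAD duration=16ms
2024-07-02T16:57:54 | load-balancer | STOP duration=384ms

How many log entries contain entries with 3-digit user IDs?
8

To find matching entries:

1. Pattern to match: entries with 3-digit user IDs
2. Scan each log entry for the pattern
3. Count matches: 8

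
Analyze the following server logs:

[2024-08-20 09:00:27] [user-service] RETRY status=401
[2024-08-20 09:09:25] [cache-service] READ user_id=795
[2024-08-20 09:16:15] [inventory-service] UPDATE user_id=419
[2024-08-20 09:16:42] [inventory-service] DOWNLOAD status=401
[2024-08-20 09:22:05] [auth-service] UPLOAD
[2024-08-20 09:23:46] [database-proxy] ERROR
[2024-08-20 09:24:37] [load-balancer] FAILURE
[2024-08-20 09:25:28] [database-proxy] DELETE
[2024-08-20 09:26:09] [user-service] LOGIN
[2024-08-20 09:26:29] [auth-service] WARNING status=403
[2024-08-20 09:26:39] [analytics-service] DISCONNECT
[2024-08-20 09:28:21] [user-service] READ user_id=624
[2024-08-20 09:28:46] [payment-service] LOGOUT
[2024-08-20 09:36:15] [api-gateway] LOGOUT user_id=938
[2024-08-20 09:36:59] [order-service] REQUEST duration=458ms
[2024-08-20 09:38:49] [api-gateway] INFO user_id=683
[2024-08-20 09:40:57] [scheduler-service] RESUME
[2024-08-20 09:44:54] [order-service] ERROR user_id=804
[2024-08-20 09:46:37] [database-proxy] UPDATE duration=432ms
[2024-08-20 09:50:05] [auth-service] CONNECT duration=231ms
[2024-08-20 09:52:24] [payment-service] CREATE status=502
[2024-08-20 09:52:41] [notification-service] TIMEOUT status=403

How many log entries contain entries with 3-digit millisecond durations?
3

To find matching entries:

1. Pattern to match: entries with 3-digit millisecond durations
2. Scan each log entry for the pattern
3. Count matches: 3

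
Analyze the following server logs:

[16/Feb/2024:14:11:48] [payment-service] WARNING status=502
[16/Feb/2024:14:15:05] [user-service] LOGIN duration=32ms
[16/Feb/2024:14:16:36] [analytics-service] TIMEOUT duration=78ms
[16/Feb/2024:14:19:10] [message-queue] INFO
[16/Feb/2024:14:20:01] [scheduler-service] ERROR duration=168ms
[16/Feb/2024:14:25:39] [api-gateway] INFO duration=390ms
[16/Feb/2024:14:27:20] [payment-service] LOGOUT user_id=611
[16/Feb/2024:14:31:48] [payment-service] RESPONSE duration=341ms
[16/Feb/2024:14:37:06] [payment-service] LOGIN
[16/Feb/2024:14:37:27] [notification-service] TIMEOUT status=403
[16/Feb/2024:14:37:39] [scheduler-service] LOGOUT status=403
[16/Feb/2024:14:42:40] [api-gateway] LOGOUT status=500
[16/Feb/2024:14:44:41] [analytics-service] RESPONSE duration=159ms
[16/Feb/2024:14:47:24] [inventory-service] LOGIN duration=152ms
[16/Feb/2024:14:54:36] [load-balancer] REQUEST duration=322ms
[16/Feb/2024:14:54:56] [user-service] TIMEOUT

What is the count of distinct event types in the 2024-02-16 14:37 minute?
3

To count unique event types:

1. Filter events in the minute starting at 2024-02-16 14:37
2. Extract event types from matching entries
3. Count unique types: 3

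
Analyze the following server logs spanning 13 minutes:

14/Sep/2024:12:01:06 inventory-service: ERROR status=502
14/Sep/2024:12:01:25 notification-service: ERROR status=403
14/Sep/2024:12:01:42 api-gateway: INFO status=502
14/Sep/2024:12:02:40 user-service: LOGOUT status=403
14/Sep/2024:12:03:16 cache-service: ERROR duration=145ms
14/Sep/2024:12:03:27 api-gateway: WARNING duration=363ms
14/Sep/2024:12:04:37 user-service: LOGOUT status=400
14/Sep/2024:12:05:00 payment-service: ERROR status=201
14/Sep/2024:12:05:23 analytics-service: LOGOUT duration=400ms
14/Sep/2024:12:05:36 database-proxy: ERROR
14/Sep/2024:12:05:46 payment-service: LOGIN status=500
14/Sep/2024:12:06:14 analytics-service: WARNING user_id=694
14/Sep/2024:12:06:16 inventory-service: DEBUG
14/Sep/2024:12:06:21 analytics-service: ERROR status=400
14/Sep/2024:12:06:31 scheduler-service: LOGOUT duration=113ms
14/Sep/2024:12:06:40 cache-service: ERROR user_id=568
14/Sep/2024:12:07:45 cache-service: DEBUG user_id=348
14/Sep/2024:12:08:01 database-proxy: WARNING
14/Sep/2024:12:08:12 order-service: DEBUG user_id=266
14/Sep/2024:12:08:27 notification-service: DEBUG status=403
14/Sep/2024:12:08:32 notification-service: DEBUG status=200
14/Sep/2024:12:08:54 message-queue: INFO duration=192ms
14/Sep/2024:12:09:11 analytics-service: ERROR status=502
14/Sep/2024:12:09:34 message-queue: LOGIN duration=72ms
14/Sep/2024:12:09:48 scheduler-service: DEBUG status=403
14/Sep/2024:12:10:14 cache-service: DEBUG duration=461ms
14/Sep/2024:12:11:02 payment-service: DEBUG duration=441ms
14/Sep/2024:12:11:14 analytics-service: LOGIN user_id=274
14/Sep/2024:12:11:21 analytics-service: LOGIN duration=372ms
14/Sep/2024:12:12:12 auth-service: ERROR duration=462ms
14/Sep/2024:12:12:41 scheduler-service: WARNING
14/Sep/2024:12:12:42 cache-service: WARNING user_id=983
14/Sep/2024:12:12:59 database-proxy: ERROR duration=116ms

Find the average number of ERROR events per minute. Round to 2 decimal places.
0.77

To calculate the rate:

1. Count total ERROR events: 10
2. Total time period: 13 minutes
3. Rate = 10 / 13 = 0.77 events per minute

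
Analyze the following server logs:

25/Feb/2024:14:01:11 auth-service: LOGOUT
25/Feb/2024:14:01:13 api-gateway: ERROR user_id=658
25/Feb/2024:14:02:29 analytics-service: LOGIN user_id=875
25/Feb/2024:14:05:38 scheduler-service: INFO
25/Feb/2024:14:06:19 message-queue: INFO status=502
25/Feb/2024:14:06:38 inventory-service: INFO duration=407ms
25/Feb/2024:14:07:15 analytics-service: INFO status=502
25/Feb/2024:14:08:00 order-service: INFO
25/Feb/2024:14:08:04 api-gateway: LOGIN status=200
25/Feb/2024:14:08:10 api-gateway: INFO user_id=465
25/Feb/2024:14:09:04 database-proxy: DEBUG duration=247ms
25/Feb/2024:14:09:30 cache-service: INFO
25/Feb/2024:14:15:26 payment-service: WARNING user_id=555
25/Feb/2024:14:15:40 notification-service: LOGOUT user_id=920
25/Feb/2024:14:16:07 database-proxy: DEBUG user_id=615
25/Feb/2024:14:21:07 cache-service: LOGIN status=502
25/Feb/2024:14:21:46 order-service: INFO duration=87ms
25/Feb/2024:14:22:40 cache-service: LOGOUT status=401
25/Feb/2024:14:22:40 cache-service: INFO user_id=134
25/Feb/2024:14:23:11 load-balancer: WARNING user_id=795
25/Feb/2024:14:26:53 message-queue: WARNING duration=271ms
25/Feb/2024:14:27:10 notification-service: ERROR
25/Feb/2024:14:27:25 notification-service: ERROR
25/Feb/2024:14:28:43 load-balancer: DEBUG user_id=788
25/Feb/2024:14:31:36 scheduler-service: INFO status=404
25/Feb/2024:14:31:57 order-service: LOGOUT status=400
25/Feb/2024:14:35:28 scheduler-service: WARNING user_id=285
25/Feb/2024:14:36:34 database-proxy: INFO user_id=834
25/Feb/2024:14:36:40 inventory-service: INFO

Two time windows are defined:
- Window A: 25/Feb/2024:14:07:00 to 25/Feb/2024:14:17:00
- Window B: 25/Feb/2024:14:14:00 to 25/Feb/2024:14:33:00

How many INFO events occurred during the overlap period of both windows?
0

To find overlap events:

1. Window A: 25/Feb/2024:14:07:00 to 25/Feb/2024:14:17:00
2. Window B: 25/Feb/2024:14:14:00 to 25/Feb/2024:14:33:00
3. Overlap period: 25/Feb/2024:14:14:00 to 25/Feb/2024:14:17:00
4. Count INFO events in overlap: 0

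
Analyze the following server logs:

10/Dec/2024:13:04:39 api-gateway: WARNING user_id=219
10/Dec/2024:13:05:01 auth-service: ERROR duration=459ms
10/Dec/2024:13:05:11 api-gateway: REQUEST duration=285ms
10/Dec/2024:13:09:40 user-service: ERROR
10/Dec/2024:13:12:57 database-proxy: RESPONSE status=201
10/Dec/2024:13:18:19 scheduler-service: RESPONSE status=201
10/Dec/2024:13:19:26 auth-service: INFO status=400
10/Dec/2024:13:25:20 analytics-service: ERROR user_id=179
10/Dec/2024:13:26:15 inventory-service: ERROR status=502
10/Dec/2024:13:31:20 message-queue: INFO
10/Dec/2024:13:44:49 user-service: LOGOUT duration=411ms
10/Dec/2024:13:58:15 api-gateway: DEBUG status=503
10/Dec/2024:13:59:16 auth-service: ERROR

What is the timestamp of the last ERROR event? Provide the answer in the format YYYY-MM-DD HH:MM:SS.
2024-12-10 13:59:16

To find the last event:

1. Filter for all ERROR events
2. Sort by timestamp
3. Select the last one
4. Timestamp: 2024-12-10 13:59:16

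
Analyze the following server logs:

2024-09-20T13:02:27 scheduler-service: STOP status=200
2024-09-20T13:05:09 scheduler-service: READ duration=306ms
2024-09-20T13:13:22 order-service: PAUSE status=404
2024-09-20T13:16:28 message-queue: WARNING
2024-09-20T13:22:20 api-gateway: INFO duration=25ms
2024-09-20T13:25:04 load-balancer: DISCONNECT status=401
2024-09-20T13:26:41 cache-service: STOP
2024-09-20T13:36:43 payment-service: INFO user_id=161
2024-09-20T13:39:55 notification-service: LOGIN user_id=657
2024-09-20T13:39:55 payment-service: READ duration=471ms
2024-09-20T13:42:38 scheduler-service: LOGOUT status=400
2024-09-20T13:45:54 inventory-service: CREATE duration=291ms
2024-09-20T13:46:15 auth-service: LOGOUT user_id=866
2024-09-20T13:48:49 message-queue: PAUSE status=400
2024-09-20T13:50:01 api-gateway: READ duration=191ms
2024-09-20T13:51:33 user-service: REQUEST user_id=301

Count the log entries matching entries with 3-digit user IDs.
4

To find matching entries:

1. Pattern to match: entries with 3-digit user IDs
2. Scan each log entry for the pattern
3. Count matches: 4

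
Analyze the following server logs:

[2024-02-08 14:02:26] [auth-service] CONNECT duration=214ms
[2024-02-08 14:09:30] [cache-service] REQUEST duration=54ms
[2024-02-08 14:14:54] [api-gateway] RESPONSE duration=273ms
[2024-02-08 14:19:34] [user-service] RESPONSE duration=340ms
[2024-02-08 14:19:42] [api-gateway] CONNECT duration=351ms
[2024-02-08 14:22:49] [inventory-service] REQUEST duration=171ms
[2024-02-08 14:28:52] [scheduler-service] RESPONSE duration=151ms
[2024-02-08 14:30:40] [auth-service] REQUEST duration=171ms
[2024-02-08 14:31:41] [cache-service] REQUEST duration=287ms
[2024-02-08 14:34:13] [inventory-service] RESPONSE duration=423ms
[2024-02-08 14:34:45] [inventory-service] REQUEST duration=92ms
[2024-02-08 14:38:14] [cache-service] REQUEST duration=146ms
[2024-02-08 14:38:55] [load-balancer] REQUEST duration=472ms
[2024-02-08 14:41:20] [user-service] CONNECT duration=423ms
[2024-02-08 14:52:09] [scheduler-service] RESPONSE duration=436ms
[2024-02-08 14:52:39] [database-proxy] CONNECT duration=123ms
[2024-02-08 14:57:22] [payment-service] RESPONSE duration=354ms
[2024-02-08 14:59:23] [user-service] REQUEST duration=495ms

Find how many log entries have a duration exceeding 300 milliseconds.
8

To count timeouts:

1. Threshold: 300ms
2. Extract duration from each log entry
3. Count entries where duration > 300
4. Timeout count: 8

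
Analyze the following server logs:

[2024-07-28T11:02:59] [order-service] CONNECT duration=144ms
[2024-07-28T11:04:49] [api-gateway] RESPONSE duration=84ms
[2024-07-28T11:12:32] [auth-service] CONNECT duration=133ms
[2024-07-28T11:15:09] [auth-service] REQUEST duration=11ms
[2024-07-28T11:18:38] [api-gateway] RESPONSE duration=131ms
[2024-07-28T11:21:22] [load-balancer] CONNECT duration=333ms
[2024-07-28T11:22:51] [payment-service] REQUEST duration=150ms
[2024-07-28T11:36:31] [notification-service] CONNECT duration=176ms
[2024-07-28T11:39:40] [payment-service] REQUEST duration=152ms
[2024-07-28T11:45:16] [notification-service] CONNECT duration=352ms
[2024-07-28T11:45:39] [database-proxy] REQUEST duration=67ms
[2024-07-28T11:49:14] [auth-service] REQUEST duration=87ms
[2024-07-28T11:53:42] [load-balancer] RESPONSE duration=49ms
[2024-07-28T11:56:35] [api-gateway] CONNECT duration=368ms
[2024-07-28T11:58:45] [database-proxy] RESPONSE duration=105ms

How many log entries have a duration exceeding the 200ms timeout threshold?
3

To count timeouts:

1. Threshold: 200ms
2. Extract duration from each log entry
3. Count entries where duration > 200
4. Timeout count: 3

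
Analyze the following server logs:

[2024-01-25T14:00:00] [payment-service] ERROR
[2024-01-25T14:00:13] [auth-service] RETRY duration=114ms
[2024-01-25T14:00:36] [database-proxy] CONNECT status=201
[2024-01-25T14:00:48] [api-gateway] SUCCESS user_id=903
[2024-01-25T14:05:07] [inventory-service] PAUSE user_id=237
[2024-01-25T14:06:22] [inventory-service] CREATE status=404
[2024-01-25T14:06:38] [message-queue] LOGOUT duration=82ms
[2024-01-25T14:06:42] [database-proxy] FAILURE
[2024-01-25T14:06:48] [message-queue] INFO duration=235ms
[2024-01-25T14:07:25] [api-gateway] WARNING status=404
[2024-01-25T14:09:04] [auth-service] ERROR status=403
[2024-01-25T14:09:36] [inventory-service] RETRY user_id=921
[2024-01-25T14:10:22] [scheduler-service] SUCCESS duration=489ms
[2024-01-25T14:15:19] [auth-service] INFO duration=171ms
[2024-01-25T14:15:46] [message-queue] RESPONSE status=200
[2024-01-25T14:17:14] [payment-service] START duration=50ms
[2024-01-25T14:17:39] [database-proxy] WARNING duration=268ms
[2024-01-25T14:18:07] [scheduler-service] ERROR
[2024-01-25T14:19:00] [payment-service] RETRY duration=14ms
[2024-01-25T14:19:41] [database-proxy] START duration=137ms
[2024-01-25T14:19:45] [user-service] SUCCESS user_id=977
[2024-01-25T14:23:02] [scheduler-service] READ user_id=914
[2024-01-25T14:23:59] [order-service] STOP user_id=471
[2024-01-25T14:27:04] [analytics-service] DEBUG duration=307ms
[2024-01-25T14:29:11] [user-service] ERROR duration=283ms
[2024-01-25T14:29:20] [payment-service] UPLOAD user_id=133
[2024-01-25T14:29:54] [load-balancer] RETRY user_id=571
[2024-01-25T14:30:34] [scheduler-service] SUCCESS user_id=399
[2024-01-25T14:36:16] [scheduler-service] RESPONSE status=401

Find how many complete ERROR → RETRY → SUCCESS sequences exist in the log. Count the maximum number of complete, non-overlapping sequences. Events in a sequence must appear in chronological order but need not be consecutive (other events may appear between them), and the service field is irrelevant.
4

To count sequences:

1. Look for pattern: ERROR → RETRY → SUCCESS
2. Greedily scan the log in chronological order, matching each sequence element in turn (ignoring service)
3. Each time the full pattern completes, increment the count and restart matching from the next event
4. Complete non-overlapping sequences found: 4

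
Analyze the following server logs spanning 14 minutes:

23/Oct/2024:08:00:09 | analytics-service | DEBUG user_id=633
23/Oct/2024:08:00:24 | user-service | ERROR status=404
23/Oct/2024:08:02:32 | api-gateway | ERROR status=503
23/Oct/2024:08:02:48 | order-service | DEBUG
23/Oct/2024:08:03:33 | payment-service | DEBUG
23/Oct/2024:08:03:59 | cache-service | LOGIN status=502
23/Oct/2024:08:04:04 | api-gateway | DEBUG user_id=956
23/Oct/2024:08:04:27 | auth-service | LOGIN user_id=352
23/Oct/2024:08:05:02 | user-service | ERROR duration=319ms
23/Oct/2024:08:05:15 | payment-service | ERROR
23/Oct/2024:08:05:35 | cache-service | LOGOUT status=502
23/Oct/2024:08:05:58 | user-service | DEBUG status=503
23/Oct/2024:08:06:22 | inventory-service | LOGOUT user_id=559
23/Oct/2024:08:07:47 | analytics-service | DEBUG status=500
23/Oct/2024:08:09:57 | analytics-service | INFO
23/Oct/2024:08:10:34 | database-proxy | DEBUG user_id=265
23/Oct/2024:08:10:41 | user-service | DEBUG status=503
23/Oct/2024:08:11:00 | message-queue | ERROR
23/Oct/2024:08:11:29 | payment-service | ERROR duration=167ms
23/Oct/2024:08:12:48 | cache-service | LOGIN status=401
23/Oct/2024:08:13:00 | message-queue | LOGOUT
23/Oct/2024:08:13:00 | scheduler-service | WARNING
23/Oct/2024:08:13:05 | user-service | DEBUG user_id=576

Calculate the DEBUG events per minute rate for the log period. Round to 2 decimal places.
0.64

To calculate the rate:

1. Count total DEBUG events: 9
2. Total time period: 14 minutes
3. Rate = 9 / 14 = 0.64 events per minute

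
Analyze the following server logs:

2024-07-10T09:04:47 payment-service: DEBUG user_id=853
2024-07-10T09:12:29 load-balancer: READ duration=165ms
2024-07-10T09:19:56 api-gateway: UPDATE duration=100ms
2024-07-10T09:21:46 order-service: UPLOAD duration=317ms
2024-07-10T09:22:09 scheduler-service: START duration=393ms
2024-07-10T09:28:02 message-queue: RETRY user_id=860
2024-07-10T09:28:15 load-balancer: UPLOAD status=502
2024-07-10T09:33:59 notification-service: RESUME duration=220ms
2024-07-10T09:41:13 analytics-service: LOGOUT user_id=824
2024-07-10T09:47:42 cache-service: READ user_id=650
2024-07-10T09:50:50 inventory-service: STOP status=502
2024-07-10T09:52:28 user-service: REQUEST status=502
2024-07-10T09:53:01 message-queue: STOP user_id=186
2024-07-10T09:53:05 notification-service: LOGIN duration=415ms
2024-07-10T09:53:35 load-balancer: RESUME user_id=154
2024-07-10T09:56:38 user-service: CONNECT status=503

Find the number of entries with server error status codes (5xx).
4

To find matching entries:

1. Pattern to match: server error status codes (5xx)
2. Scan each log entry for the pattern
3. Count matches: 4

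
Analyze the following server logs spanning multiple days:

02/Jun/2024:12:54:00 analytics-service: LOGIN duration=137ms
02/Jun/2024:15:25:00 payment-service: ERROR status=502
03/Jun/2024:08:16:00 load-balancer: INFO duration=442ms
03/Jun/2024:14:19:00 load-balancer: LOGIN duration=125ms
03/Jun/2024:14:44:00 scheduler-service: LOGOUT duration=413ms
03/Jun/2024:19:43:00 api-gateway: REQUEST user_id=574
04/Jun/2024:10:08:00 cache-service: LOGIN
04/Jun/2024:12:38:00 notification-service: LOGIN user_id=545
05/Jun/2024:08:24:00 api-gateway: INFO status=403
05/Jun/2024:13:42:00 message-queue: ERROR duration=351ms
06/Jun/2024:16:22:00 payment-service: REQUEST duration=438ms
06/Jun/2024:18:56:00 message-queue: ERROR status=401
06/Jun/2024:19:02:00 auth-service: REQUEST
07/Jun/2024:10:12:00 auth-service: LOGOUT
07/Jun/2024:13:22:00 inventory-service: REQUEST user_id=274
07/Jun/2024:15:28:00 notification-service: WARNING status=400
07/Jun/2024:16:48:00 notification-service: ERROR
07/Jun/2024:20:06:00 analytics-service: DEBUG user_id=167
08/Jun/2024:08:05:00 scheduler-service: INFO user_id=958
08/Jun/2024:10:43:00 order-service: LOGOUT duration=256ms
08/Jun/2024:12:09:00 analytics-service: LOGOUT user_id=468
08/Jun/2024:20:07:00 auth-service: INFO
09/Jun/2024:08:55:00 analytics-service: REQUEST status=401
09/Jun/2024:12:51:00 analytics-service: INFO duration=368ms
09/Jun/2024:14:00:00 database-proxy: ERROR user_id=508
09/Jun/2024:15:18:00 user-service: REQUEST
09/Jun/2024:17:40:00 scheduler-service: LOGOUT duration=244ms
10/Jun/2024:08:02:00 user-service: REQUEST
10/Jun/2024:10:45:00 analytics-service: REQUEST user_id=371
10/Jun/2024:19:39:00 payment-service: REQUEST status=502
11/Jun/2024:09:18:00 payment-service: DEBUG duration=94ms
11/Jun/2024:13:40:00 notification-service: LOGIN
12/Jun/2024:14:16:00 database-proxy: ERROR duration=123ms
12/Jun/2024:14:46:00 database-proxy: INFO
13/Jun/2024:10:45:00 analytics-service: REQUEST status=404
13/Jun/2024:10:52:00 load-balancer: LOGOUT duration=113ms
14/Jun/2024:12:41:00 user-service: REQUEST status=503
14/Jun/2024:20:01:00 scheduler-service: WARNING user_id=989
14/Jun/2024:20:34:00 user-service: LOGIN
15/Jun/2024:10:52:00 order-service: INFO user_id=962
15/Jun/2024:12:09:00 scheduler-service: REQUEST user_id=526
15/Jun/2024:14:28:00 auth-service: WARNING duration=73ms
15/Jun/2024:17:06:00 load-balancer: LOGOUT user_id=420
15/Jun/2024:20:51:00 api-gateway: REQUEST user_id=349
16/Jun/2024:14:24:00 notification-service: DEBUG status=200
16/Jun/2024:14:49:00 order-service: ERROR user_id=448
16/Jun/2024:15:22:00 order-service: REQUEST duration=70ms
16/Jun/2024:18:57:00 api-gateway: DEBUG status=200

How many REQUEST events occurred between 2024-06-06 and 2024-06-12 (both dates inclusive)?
8

To filter by date range:

1. Date range: 2024-06-06 through 2024-06-12, both dates inclusive
2. Filter for REQUEST events whose date falls in this range
3. Count matching events: 8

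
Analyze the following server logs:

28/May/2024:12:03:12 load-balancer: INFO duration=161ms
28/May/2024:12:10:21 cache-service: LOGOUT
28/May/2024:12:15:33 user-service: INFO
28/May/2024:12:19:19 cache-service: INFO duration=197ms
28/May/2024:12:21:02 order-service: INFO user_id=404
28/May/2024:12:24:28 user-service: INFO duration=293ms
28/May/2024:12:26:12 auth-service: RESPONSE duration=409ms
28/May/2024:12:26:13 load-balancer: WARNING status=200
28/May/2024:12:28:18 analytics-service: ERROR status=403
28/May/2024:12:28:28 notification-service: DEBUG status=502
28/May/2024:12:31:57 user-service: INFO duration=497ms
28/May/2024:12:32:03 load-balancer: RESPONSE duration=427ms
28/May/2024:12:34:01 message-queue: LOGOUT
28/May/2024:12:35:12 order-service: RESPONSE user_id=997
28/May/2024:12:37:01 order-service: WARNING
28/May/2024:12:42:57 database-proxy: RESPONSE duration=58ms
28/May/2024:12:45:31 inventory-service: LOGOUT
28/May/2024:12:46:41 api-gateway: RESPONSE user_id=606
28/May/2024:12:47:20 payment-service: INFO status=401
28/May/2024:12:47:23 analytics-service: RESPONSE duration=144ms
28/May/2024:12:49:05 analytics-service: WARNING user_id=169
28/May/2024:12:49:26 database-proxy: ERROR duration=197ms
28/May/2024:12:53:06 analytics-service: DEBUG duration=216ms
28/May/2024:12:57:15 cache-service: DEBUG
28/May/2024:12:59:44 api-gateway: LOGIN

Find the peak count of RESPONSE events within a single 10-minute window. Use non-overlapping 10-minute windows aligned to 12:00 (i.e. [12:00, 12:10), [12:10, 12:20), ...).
3

To find the burst window:

1. Divide the log period into non-overlapping 10-minute windows starting at 12:00
2. Count RESPONSE events in each window
3. Find the window with maximum count
4. Maximum events in a window: 3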